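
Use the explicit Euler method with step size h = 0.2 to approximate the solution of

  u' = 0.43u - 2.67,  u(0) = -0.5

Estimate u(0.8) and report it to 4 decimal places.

Euler: u_{n+1} = u_n + h·f(x_n, u_n).
x=0.000000, u=-0.500000: f=-2.885000 → u ← -0.500000 + 0.2·(-2.885000) = -1.077000
x=0.200000, u=-1.077000: f=-3.133110 → u ← -1.077000 + 0.2·(-3.133110) = -1.703622
x=0.400000, u=-1.703622: f=-3.402557 → u ← -1.703622 + 0.2·(-3.402557) = -2.384133
x=0.600000, u=-2.384133: f=-3.695177 → u ← -2.384133 + 0.2·(-3.695177) = -3.123169
u(0.8) ≈ -3.1232

-3.1232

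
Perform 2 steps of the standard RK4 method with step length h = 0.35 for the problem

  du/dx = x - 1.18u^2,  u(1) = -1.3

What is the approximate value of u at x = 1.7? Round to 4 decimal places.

-4.7778

RK4: k1 = f(x_n, u_n); k2 = f(x_n + h/2, u_n + (h/2)·k1); k3 = f(x_n + h/2, u_n + (h/2)·k2); k4 = f(x_n + h, u_n + h·k3); u_{n+1} = u_n + (h/6)·(k1 + 2k2 + 2k3 + k4).
x=1.000000, u=-1.300000:
  k1 = f(1.000000, -1.300000) = -0.994200
  k2 = f(1.175000, -1.473985) = -1.388706
  k3 = f(1.175000, -1.543023) = -1.634487
  k4 = f(1.350000, -1.872071) = -2.785485
  u ← -1.300000 + (0.35/6)·(k1 + 2k2 + 2k3 + k4) = -1.873187
x=1.350000, u=-1.873187:
  k1 = f(1.350000, -1.873187) = -2.790421
  k2 = f(1.525000, -2.361511) = -5.055547
  k3 = f(1.525000, -2.757908) = -7.450147
  k4 = f(1.700000, -4.480739) = -21.990886
  u ← -1.873187 + (0.35/6)·(k1 + 2k2 + 2k3 + k4) = -4.777761
u(1.7) ≈ -4.7778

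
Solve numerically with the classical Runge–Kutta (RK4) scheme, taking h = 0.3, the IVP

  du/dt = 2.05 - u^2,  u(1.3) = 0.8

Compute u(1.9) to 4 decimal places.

1.2924

RK4: k1 = f(t_n, u_n); k2 = f(t_n + h/2, u_n + (h/2)·k1); k3 = f(t_n + h/2, u_n + (h/2)·k2); k4 = f(t_n + h, u_n + h·k3); u_{n+1} = u_n + (h/6)·(k1 + 2k2 + 2k3 + k4).
t=1.300000, u=0.800000:
  k1 = f(1.300000, 0.800000) = 1.410000
  k2 = f(1.450000, 1.011500) = 1.026868
  k3 = f(1.450000, 0.954030) = 1.139826
  k4 = f(1.600000, 1.141948) = 0.745955
  u ← 0.800000 + (0.3/6)·(k1 + 2k2 + 2k3 + k4) = 1.124467
t=1.600000, u=1.124467:
  k1 = f(1.600000, 1.124467) = 0.785574
  k2 = f(1.750000, 1.242303) = 0.506683
  k3 = f(1.750000, 1.200470) = 0.608873
  k4 = f(1.900000, 1.307129) = 0.341414
  u ← 1.124467 + (0.3/6)·(k1 + 2k2 + 2k3 + k4) = 1.292372
u(1.9) ≈ 1.2924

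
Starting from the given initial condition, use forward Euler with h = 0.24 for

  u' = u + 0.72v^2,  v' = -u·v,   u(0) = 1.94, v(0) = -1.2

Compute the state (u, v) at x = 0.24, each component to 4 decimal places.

Euler on (u,v): u_{n+1} = u_n + h·u', v_{n+1} = v_n + h·v'.
0.000000: (1.940000, -1.200000); f=(2.976800, 2.328000) → (2.654432, -0.641280)
(u(0.24), v(0.24)) ≈ (2.6544, -0.6413)

2.6544, -0.6413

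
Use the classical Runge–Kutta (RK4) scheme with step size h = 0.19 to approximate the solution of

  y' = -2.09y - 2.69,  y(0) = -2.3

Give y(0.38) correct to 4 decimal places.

-1.7450

RK4: k1 = f(x_n, y_n); k2 = f(x_n + h/2, y_n + (h/2)·k1); k3 = f(x_n + h/2, y_n + (h/2)·k2); k4 = f(x_n + h, y_n + h·k3); y_{n+1} = y_n + (h/6)·(k1 + 2k2 + 2k3 + k4).
x=0.000000, y=-2.300000:
  k1 = f(0.000000, -2.300000) = 2.117000
  k2 = f(0.095000, -2.098885) = 1.696670
  k3 = f(0.095000, -2.138816) = 1.780126
  k4 = f(0.190000, -1.961776) = 1.410112
  y ← -2.300000 + (0.19/6)·(k1 + 2k2 + 2k3 + k4) = -1.968111
x=0.190000, y=-1.968111:
  k1 = f(0.190000, -1.968111) = 1.423352
  k2 = f(0.285000, -1.832893) = 1.140746
  k3 = f(0.285000, -1.859740) = 1.196857
  k4 = f(0.380000, -1.740708) = 0.948080
  y ← -1.968111 + (0.19/6)·(k1 + 2k2 + 2k3 + k4) = -1.744968
y(0.38) ≈ -1.7450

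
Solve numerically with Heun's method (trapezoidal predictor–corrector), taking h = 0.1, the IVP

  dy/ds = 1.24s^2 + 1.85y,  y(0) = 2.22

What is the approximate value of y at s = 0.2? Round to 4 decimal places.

3.2120

Heun: k1 = f(s_n, y_n); k2 = f(s_n + h, y_n + h·k1); y_{n+1} = y_n + (h/2)·(k1 + k2).
s=0.000000, y=2.220000:
  k1 = f(0.000000, 2.220000) = 4.107000
  k2 = f(0.100000, 2.630700) = 4.879195
  y ← 2.220000 + (0.1/2)·(4.107000 + 4.879195) = 2.669310
s=0.100000, y=2.669310:
  k1 = f(0.100000, 2.669310) = 4.950623
  k2 = f(0.200000, 3.164372) = 5.903688
  y ← 2.669310 + (0.1/2)·(4.950623 + 5.903688) = 3.212025
y(0.2) ≈ 3.2120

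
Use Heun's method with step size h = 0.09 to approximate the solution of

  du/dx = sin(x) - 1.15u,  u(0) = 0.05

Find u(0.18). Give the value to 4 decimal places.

Heun: k1 = f(x_n, u_n); k2 = f(x_n + h, u_n + h·k1); u_{n+1} = u_n + (h/2)·(k1 + k2).
x=0.000000, u=0.050000:
  k1 = f(0.000000, 0.050000) = -0.057500
  k2 = f(0.090000, 0.044825) = 0.038330
  u ← 0.050000 + (0.09/2)·(-0.057500 + 0.038330) = 0.049137
x=0.090000, u=0.049137:
  k1 = f(0.090000, 0.049137) = 0.033371
  k2 = f(0.180000, 0.052141) = 0.119068
  u ← 0.049137 + (0.09/2)·(0.033371 + 0.119068) = 0.055997
u(0.18) ≈ 0.0560

0.0560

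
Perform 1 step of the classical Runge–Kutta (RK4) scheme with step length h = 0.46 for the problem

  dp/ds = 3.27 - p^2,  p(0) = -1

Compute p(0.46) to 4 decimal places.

0.3623

RK4: k1 = f(s_n, p_n); k2 = f(s_n + h/2, p_n + (h/2)·k1); k3 = f(s_n + h/2, p_n + (h/2)·k2); k4 = f(s_n + h, p_n + h·k3); p_{n+1} = p_n + (h/6)·(k1 + 2k2 + 2k3 + k4).
s=0.000000, p=-1.000000:
  k1 = f(0.000000, -1.000000) = 2.270000
  k2 = f(0.230000, -0.477900) = 3.041612
  k3 = f(0.230000, -0.300429) = 3.179742
  k4 = f(0.460000, 0.462681) = 3.055926
  p ← -1.000000 + (0.46/6)·(k1 + 2k2 + 2k3 + k4) = 0.362262
p(0.46) ≈ 0.3623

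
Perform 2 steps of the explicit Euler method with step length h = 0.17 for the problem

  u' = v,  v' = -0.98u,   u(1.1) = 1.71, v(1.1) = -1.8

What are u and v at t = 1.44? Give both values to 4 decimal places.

1.0496, -2.3188

Euler on (u,v): u_{n+1} = u_n + h·u', v_{n+1} = v_n + h·v'.
1.100000: (1.710000, -1.800000); f=(-1.800000, -1.675800) → (1.404000, -2.084886)
1.270000: (1.404000, -2.084886); f=(-2.084886, -1.375920) → (1.049569, -2.318792)
(u(1.44), v(1.44)) ≈ (1.0496, -2.3188)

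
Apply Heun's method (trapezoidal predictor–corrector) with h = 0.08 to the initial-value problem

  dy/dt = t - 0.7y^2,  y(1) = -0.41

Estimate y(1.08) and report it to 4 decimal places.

-0.3347

Heun: k1 = f(t_n, y_n); k2 = f(t_n + h, y_n + h·k1); y_{n+1} = y_n + (h/2)·(k1 + k2).
t=1.000000, y=-0.410000:
  k1 = f(1.000000, -0.410000) = 0.882330
  k2 = f(1.080000, -0.339414) = 0.999359
  y ← -0.410000 + (0.08/2)·(0.882330 + 0.999359) = -0.334732
y(1.08) ≈ -0.3347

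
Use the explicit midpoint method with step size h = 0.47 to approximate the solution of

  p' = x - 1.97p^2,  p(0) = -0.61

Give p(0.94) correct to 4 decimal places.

Midpoint: k1 = f(x_n, p_n); k2 = f(x_n + h/2, p_n + (h/2)·k1); p_{n+1} = p_n + h·k2.
x=0.000000, p=-0.610000:
  k1 = f(0.000000, -0.610000) = -0.733037
  k2 = f(0.235000, -0.782264) = -0.970515
  p ← -0.610000 + 0.47·(-0.970515) = -1.066142
x=0.470000, p=-1.066142:
  k1 = f(0.470000, -1.066142) = -1.769218
  k2 = f(0.705000, -1.481908) = -3.621222
  p ← -1.066142 + 0.47·(-3.621222) = -2.768116
p(0.94) ≈ -2.7681

-2.7681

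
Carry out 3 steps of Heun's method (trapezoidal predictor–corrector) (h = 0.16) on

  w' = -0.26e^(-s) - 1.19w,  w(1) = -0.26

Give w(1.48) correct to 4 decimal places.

Heun: k1 = f(s_n, w_n); k2 = f(s_n + h, w_n + h·k1); w_{n+1} = w_n + (h/2)·(k1 + k2).
s=1.000000, w=-0.260000:
  k1 = f(1.000000, -0.260000) = 0.213751
  k2 = f(1.160000, -0.225800) = 0.187195
  w ← -0.260000 + (0.16/2)·(0.213751 + 0.187195) = -0.227924
s=1.160000, w=-0.227924:
  k1 = f(1.160000, -0.227924) = 0.189723
  k2 = f(1.320000, -0.197569) = 0.165651
  w ← -0.227924 + (0.16/2)·(0.189723 + 0.165651) = -0.199494
s=1.320000, w=-0.199494:
  k1 = f(1.320000, -0.199494) = 0.167943
  k2 = f(1.480000, -0.172623) = 0.146236
  w ← -0.199494 + (0.16/2)·(0.167943 + 0.146236) = -0.174360
w(1.48) ≈ -0.1744

-0.1744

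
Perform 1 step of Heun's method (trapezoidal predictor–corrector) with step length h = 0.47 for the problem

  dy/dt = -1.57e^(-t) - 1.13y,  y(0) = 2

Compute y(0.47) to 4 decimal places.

Heun: k1 = f(t_n, y_n); k2 = f(t_n + h, y_n + h·k1); y_{n+1} = y_n + (h/2)·(k1 + k2).
t=0.000000, y=2.000000:
  k1 = f(0.000000, 2.000000) = -3.830000
  k2 = f(0.470000, 0.199900) = -1.207141
  y ← 2.000000 + (0.47/2)·(-3.830000 + (-1.207141)) = 0.816272
y(0.47) ≈ 0.8163

0.8163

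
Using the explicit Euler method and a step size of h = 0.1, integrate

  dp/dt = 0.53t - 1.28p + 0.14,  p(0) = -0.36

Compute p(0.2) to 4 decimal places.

-0.2422

Euler: p_{n+1} = p_n + h·f(t_n, p_n).
t=0.000000, p=-0.360000: f=0.600800 → p ← -0.360000 + 0.1·0.600800 = -0.299920
t=0.100000, p=-0.299920: f=0.576898 → p ← -0.299920 + 0.1·0.576898 = -0.242230
p(0.2) ≈ -0.2422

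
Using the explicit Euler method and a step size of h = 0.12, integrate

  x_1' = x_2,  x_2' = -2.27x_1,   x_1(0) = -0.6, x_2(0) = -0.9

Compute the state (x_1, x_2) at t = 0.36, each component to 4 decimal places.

-0.8616, -0.3268

Euler on (x_1,x_2): x_1_{n+1} = x_1_n + h·x_1', x_2_{n+1} = x_2_n + h·x_2'.
0.000000: (-0.600000, -0.900000); f=(-0.900000, 1.362000) → (-0.708000, -0.736560)
0.120000: (-0.708000, -0.736560); f=(-0.736560, 1.607160) → (-0.796387, -0.543701)
0.240000: (-0.796387, -0.543701); f=(-0.543701, 1.807799) → (-0.861631, -0.326765)
(x_1(0.36), x_2(0.36)) ≈ (-0.8616, -0.3268)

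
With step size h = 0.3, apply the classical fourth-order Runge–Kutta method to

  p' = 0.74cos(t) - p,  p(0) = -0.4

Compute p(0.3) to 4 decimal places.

RK4: k1 = f(t_n, p_n); k2 = f(t_n + h/2, p_n + (h/2)·k1); k3 = f(t_n + h/2, p_n + (h/2)·k2); k4 = f(t_n + h, p_n + h·k3); p_{n+1} = p_n + (h/6)·(k1 + 2k2 + 2k3 + k4).
t=0.000000, p=-0.400000:
  k1 = f(0.000000, -0.400000) = 1.140000
  k2 = f(0.150000, -0.229000) = 0.960691
  k3 = f(0.150000, -0.255896) = 0.987587
  k4 = f(0.300000, -0.103724) = 0.810673
  p ← -0.400000 + (0.3/6)·(k1 + 2k2 + 2k3 + k4) = -0.107639
p(0.3) ≈ -0.1076

-0.1076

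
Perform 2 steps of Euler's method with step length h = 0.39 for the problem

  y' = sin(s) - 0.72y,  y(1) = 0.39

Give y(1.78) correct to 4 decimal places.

Euler: y_{n+1} = y_n + h·f(s_n, y_n).
s=1.000000, y=0.390000: f=0.560671 → y ← 0.390000 + 0.39·0.560671 = 0.608662
s=1.390000, y=0.608662: f=0.545464 → y ← 0.608662 + 0.39·0.545464 = 0.821393
y(1.78) ≈ 0.8214

0.8214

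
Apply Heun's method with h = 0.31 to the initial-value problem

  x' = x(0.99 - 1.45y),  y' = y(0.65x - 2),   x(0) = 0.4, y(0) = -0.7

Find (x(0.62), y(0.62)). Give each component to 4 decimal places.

1.0439, -0.2811

Heun on (x,y): k1 = f(t_n, state_n); k2 = f(t_n + h, state_n + h·k1); state_{n+1} = state_n + (h/2)·(k1 + k2).
0.000000: (0.400000, -0.700000)
  k1 = (0.802000, 1.218000)
  predictor → (0.648620, -0.322420)
  k2 = (0.945369, 0.508907)
  → (0.670842, -0.432329)
0.310000: (0.670842, -0.432329)
  k1 = (1.084670, 0.676143)
  predictor → (1.007090, -0.222725)
  k2 = (1.322260, 0.299653)
  → (1.043916, -0.281081)
(x(0.62), y(0.62)) ≈ (1.0439, -0.2811)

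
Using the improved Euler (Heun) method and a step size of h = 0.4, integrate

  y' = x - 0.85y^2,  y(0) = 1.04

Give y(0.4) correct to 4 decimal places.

Heun: k1 = f(x_n, y_n); k2 = f(x_n + h, y_n + h·k1); y_{n+1} = y_n + (h/2)·(k1 + k2).
x=0.000000, y=1.040000:
  k1 = f(0.000000, 1.040000) = -0.919360
  k2 = f(0.400000, 0.672256) = 0.015861
  y ← 1.040000 + (0.4/2)·(-0.919360 + 0.015861) = 0.859300
y(0.4) ≈ 0.8593

0.8593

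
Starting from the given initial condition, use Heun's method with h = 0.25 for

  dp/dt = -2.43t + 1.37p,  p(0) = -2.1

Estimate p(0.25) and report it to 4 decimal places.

-3.0184

Heun: k1 = f(t_n, p_n); k2 = f(t_n + h, p_n + h·k1); p_{n+1} = p_n + (h/2)·(k1 + k2).
t=0.000000, p=-2.100000:
  k1 = f(0.000000, -2.100000) = -2.877000
  k2 = f(0.250000, -2.819250) = -4.469873
  p ← -2.100000 + (0.25/2)·(-2.877000 + (-4.469873)) = -3.018359
p(0.25) ≈ -3.0184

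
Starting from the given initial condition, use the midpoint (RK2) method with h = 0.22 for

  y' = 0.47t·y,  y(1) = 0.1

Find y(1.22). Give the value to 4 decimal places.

Midpoint: k1 = f(t_n, y_n); k2 = f(t_n + h/2, y_n + (h/2)·k1); y_{n+1} = y_n + h·k2.
t=1.000000, y=0.100000:
  k1 = f(1.000000, 0.100000) = 0.047000
  k2 = f(1.110000, 0.105170) = 0.054867
  y ← 0.100000 + 0.22·0.054867 = 0.112071
y(1.22) ≈ 0.1121

0.1121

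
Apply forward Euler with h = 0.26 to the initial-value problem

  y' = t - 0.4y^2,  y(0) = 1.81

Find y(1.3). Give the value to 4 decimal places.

Euler: y_{n+1} = y_n + h·f(t_n, y_n).
t=0.000000, y=1.810000: f=-1.310440 → y ← 1.810000 + 0.26·(-1.310440) = 1.469286
t=0.260000, y=1.469286: f=-0.603520 → y ← 1.469286 + 0.26·(-0.603520) = 1.312370
t=0.520000, y=1.312370: f=-0.168926 → y ← 1.312370 + 0.26·(-0.168926) = 1.268450
t=0.780000, y=1.268450: f=0.136414 → y ← 1.268450 + 0.26·0.136414 = 1.303917
t=1.040000, y=1.303917: f=0.359920 → y ← 1.303917 + 0.26·0.359920 = 1.397496
y(1.3) ≈ 1.3975

1.3975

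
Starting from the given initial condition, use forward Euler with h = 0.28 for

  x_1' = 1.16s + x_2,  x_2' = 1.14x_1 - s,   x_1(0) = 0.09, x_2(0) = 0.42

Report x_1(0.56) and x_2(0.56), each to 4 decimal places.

Euler on (x_1,x_2): x_1_{n+1} = x_1_n + h·x_1', x_2_{n+1} = x_2_n + h·x_2'.
0.000000: (0.090000, 0.420000); f=(0.420000, 0.102600) → (0.207600, 0.448728)
0.280000: (0.207600, 0.448728); f=(0.773528, -0.043336) → (0.424188, 0.436594)
(x_1(0.56), x_2(0.56)) ≈ (0.4242, 0.4366)

0.4242, 0.4366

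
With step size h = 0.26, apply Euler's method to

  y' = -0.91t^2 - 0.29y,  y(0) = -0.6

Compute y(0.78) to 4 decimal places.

Euler: y_{n+1} = y_n + h·f(t_n, y_n).
t=0.000000, y=-0.600000: f=0.174000 → y ← -0.600000 + 0.26·0.174000 = -0.554760
t=0.260000, y=-0.554760: f=0.099364 → y ← -0.554760 + 0.26·0.099364 = -0.528925
t=0.520000, y=-0.528925: f=-0.092676 → y ← -0.528925 + 0.26·(-0.092676) = -0.553021
y(0.78) ≈ -0.5530

-0.5530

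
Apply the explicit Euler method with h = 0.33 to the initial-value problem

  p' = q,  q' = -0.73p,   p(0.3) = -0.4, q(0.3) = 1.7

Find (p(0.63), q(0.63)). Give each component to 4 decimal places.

0.1610, 1.7964

Euler on (p,q): p_{n+1} = p_n + h·p', q_{n+1} = q_n + h·q'.
0.300000: (-0.400000, 1.700000); f=(1.700000, 0.292000) → (0.161000, 1.796360)
(p(0.63), q(0.63)) ≈ (0.1610, 1.7964)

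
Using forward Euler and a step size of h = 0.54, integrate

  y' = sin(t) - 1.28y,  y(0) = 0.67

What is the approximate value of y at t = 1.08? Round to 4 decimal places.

Euler: y_{n+1} = y_n + h·f(t_n, y_n).
t=0.000000, y=0.670000: f=-0.857600 → y ← 0.670000 + 0.54·(-0.857600) = 0.206896
t=0.540000, y=0.206896: f=0.249309 → y ← 0.206896 + 0.54·0.249309 = 0.341523
y(1.08) ≈ 0.3415

0.3415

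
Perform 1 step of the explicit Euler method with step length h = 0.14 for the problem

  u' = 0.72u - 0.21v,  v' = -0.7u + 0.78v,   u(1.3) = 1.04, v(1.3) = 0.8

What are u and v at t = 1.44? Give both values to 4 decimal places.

Euler on (u,v): u_{n+1} = u_n + h·u', v_{n+1} = v_n + h·v'.
1.300000: (1.040000, 0.800000); f=(0.580800, -0.104000) → (1.121312, 0.785440)
(u(1.44), v(1.44)) ≈ (1.1213, 0.7854)

1.1213, 0.7854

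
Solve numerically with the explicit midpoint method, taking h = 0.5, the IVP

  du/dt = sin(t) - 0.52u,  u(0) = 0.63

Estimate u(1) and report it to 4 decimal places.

Midpoint: k1 = f(t_n, u_n); k2 = f(t_n + h/2, u_n + (h/2)·k1); u_{n+1} = u_n + h·k2.
t=0.000000, u=0.630000:
  k1 = f(0.000000, 0.630000) = -0.327600
  k2 = f(0.250000, 0.548100) = -0.037608
  u ← 0.630000 + 0.5·(-0.037608) = 0.611196
t=0.500000, u=0.611196:
  k1 = f(0.500000, 0.611196) = 0.161604
  k2 = f(0.750000, 0.651597) = 0.342808
  u ← 0.611196 + 0.5·0.342808 = 0.782600
u(1) ≈ 0.7826

0.7826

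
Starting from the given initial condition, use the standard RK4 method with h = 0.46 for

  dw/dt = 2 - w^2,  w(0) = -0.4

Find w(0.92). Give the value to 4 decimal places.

RK4: k1 = f(t_n, w_n); k2 = f(t_n + h/2, w_n + (h/2)·k1); k3 = f(t_n + h/2, w_n + (h/2)·k2); k4 = f(t_n + h, w_n + h·k3); w_{n+1} = w_n + (h/6)·(k1 + 2k2 + 2k3 + k4).
t=0.000000, w=-0.400000:
  k1 = f(0.000000, -0.400000) = 1.840000
  k2 = f(0.230000, 0.023200) = 1.999462
  k3 = f(0.230000, 0.059876) = 1.996415
  k4 = f(0.460000, 0.518351) = 1.731312
  w ← -0.400000 + (0.46/6)·(k1 + 2k2 + 2k3 + k4) = 0.486502
t=0.460000, w=0.486502:
  k1 = f(0.460000, 0.486502) = 1.763316
  k2 = f(0.690000, 0.892064) = 1.204221
  k3 = f(0.690000, 0.763473) = 1.417110
  k4 = f(0.920000, 1.138372) = 0.704109
  w ← 0.486502 + (0.46/6)·(k1 + 2k2 + 2k3 + k4) = 1.077608
w(0.92) ≈ 1.0776

1.0776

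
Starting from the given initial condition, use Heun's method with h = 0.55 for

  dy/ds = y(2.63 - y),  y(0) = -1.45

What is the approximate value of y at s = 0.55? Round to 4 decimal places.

Heun: k1 = f(s_n, y_n); k2 = f(s_n + h, y_n + h·k1); y_{n+1} = y_n + (h/2)·(k1 + k2).
s=0.000000, y=-1.450000:
  k1 = f(0.000000, -1.450000) = -5.916000
  k2 = f(0.550000, -4.703800) = -34.496728
  y ← -1.450000 + (0.55/2)·(-5.916000 + (-34.496728)) = -12.563500
y(0.55) ≈ -12.5635

-12.5635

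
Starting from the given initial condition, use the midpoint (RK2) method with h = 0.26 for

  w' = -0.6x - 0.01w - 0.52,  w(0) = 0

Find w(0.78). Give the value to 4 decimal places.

Midpoint: k1 = f(x_n, w_n); k2 = f(x_n + h/2, w_n + (h/2)·k1); w_{n+1} = w_n + h·k2.
x=0.000000, w=0.000000:
  k1 = f(0.000000, 0.000000) = -0.520000
  k2 = f(0.130000, -0.067600) = -0.597324
  w ← 0.000000 + 0.26·(-0.597324) = -0.155304
x=0.260000, w=-0.155304:
  k1 = f(0.260000, -0.155304) = -0.674447
  k2 = f(0.390000, -0.242982) = -0.751570
  w ← -0.155304 + 0.26·(-0.751570) = -0.350712
x=0.520000, w=-0.350712:
  k1 = f(0.520000, -0.350712) = -0.828493
  k2 = f(0.650000, -0.458417) = -0.905416
  w ← -0.350712 + 0.26·(-0.905416) = -0.586121
w(0.78) ≈ -0.5861

-0.5861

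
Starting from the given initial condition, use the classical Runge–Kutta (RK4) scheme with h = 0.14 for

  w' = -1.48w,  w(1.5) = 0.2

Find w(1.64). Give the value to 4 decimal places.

RK4: k1 = f(x_n, w_n); k2 = f(x_n + h/2, w_n + (h/2)·k1); k3 = f(x_n + h/2, w_n + (h/2)·k2); k4 = f(x_n + h, w_n + h·k3); w_{n+1} = w_n + (h/6)·(k1 + 2k2 + 2k3 + k4).
x=1.500000, w=0.200000:
  k1 = f(1.500000, 0.200000) = -0.296000
  k2 = f(1.570000, 0.179280) = -0.265334
  k3 = f(1.570000, 0.181427) = -0.268511
  k4 = f(1.640000, 0.162408) = -0.240364
  w ← 0.200000 + (0.14/6)·(k1 + 2k2 + 2k3 + k4) = 0.162572
w(1.64) ≈ 0.1626

0.1626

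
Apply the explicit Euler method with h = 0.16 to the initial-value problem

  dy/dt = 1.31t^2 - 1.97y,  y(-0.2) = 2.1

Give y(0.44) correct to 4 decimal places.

Euler: y_{n+1} = y_n + h·f(t_n, y_n).
t=-0.200000, y=2.100000: f=-4.084600 → y ← 2.100000 + 0.16·(-4.084600) = 1.446464
t=-0.040000, y=1.446464: f=-2.847438 → y ← 1.446464 + 0.16·(-2.847438) = 0.990874
t=0.120000, y=0.990874: f=-1.933158 → y ← 0.990874 + 0.16·(-1.933158) = 0.681569
t=0.280000, y=0.681569: f=-1.239986 → y ← 0.681569 + 0.16·(-1.239986) = 0.483171
y(0.44) ≈ 0.4832

0.4832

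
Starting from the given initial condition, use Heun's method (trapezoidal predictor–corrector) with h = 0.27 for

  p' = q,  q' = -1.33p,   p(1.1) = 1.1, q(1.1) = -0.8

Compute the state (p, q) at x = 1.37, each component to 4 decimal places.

Heun on (p,q): k1 = f(x_n, state_n); k2 = f(x_n + h, state_n + h·k1); state_{n+1} = state_n + (h/2)·(k1 + k2).
1.100000: (1.100000, -0.800000)
  k1 = (-0.800000, -1.463000)
  predictor → (0.884000, -1.195010)
  k2 = (-1.195010, -1.175720)
  → (0.830674, -1.156227)
(p(1.37), q(1.37)) ≈ (0.8307, -1.1562)

0.8307, -1.1562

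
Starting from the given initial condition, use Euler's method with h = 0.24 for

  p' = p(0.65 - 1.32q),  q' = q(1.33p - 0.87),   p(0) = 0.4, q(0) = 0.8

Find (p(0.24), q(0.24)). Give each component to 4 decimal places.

Euler on (p,q): p_{n+1} = p_n + h·p', q_{n+1} = q_n + h·q'.
0.000000: (0.400000, 0.800000); f=(-0.162400, -0.270400) → (0.361024, 0.735104)
(p(0.24), q(0.24)) ≈ (0.3610, 0.7351)

0.3610, 0.7351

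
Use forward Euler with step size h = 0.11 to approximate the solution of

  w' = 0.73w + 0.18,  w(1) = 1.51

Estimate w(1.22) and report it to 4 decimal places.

1.8034

Euler: w_{n+1} = w_n + h·f(t_n, w_n).
t=1.000000, w=1.510000: f=1.282300 → w ← 1.510000 + 0.11·1.282300 = 1.651053
t=1.110000, w=1.651053: f=1.385269 → w ← 1.651053 + 0.11·1.385269 = 1.803433
w(1.22) ≈ 1.8034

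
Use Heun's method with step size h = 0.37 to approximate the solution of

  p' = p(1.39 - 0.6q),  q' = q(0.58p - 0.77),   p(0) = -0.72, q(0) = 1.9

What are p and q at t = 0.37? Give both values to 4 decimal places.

Heun on (p,q): k1 = f(t_n, state_n); k2 = f(t_n + h, state_n + h·k1); state_{n+1} = state_n + (h/2)·(k1 + k2).
0.000000: (-0.720000, 1.900000)
  k1 = (-0.180000, -2.256440)
  predictor → (-0.786600, 1.065117)
  k2 = (-0.590681, -1.306077)
  → (-0.862576, 1.240934)
(p(0.37), q(0.37)) ≈ (-0.8626, 1.2409)

-0.8626, 1.2409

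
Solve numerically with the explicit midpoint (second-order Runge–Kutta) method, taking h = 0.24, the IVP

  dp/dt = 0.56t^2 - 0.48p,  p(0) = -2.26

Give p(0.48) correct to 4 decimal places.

-1.7772

Midpoint: k1 = f(t_n, p_n); k2 = f(t_n + h/2, p_n + (h/2)·k1); p_{n+1} = p_n + h·k2.
t=0.000000, p=-2.260000:
  k1 = f(0.000000, -2.260000) = 1.084800
  k2 = f(0.120000, -2.129824) = 1.030380
  p ← -2.260000 + 0.24·1.030380 = -2.012709
t=0.240000, p=-2.012709:
  k1 = f(0.240000, -2.012709) = 0.998356
  k2 = f(0.360000, -1.892906) = 0.981171
  p ← -2.012709 + 0.24·0.981171 = -1.777228
p(0.48) ≈ -1.7772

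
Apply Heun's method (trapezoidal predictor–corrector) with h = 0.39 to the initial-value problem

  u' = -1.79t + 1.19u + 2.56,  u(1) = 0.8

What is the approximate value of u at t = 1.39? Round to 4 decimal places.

Heun: k1 = f(t_n, u_n); k2 = f(t_n + h, u_n + h·k1); u_{n+1} = u_n + (h/2)·(k1 + k2).
t=1.000000, u=0.800000:
  k1 = f(1.000000, 0.800000) = 1.722000
  k2 = f(1.390000, 1.471580) = 1.823080
  u ← 0.800000 + (0.39/2)·(1.722000 + 1.823080) = 1.491291
u(1.39) ≈ 1.4913

1.4913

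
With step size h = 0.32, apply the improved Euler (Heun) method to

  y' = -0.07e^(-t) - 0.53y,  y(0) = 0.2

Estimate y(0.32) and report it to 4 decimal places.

Heun: k1 = f(t_n, y_n); k2 = f(t_n + h, y_n + h·k1); y_{n+1} = y_n + (h/2)·(k1 + k2).
t=0.000000, y=0.200000:
  k1 = f(0.000000, 0.200000) = -0.176000
  k2 = f(0.320000, 0.143680) = -0.126981
  y ← 0.200000 + (0.32/2)·(-0.176000 + (-0.126981)) = 0.151523
y(0.32) ≈ 0.1515

0.1515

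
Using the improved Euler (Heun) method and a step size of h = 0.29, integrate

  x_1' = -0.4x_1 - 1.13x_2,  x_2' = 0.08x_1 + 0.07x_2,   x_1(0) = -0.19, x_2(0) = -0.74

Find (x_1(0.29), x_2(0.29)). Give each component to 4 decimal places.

Heun on (x_1,x_2): k1 = f(t_n, state_n); k2 = f(t_n + h, state_n + h·k1); state_{n+1} = state_n + (h/2)·(k1 + k2).
0.000000: (-0.190000, -0.740000)
  k1 = (0.912200, -0.067000)
  predictor → (0.074538, -0.759430)
  k2 = (0.828341, -0.047197)
  → (0.062378, -0.756559)
(x_1(0.29), x_2(0.29)) ≈ (0.0624, -0.7566)

0.0624, -0.7566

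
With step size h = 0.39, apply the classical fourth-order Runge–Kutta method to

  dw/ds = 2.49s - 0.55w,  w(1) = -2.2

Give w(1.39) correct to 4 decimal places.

RK4: k1 = f(s_n, w_n); k2 = f(s_n + h/2, w_n + (h/2)·k1); k3 = f(s_n + h/2, w_n + (h/2)·k2); k4 = f(s_n + h, w_n + h·k3); w_{n+1} = w_n + (h/6)·(k1 + 2k2 + 2k3 + k4).
s=1.000000, w=-2.200000:
  k1 = f(1.000000, -2.200000) = 3.700000
  k2 = f(1.195000, -1.478500) = 3.788725
  k3 = f(1.195000, -1.461199) = 3.779209
  k4 = f(1.390000, -0.726108) = 3.860460
  w ← -2.200000 + (0.39/6)·(k1 + 2k2 + 2k3 + k4) = -0.724739
w(1.39) ≈ -0.7247

-0.7247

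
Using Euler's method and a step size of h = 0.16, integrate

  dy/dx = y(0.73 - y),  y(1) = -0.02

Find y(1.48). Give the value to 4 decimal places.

-0.0281

Euler: y_{n+1} = y_n + h·f(x_n, y_n).
x=1.000000, y=-0.020000: f=-0.015000 → y ← -0.020000 + 0.16·(-0.015000) = -0.022400
x=1.160000, y=-0.022400: f=-0.016854 → y ← -0.022400 + 0.16·(-0.016854) = -0.025097
x=1.320000, y=-0.025097: f=-0.018950 → y ← -0.025097 + 0.16·(-0.018950) = -0.028129
y(1.48) ≈ -0.0281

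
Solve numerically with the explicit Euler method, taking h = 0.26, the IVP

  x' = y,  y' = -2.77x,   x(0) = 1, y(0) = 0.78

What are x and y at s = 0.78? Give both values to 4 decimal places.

Euler on (x,y): x_{n+1} = x_n + h·x', y_{n+1} = y_n + h·y'.
0.000000: (1.000000, 0.780000); f=(0.780000, -2.770000) → (1.202800, 0.059800)
0.260000: (1.202800, 0.059800); f=(0.059800, -3.331756) → (1.218348, -0.806457)
0.520000: (1.218348, -0.806457); f=(-0.806457, -3.374824) → (1.008669, -1.683911)
(x(0.78), y(0.78)) ≈ (1.0087, -1.6839)

1.0087, -1.6839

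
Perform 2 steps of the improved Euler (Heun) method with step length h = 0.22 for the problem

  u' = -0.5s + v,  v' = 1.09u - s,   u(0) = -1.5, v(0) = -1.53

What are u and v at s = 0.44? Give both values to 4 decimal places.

Heun on (u,v): k1 = f(s_n, state_n); k2 = f(s_n + h, state_n + h·k1); state_{n+1} = state_n + (h/2)·(k1 + k2).
0.000000: (-1.500000, -1.530000)
  k1 = (-1.530000, -1.635000)
  predictor → (-1.836600, -1.889700)
  k2 = (-1.999700, -2.221894)
  → (-1.888267, -1.954258)
0.220000: (-1.888267, -1.954258)
  k1 = (-2.064258, -2.278211)
  predictor → (-2.342404, -2.455465)
  k2 = (-2.675465, -2.993220)
  → (-2.409637, -2.534116)
(u(0.44), v(0.44)) ≈ (-2.4096, -2.5341)

-2.4096, -2.5341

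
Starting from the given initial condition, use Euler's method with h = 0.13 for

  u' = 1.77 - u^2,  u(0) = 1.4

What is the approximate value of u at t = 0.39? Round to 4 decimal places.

1.3493

Euler: u_{n+1} = u_n + h·f(t_n, u_n).
t=0.000000, u=1.400000: f=-0.190000 → u ← 1.400000 + 0.13·(-0.190000) = 1.375300
t=0.130000, u=1.375300: f=-0.121450 → u ← 1.375300 + 0.13·(-0.121450) = 1.359511
t=0.260000, u=1.359511: f=-0.078271 → u ← 1.359511 + 0.13·(-0.078271) = 1.349336
u(0.39) ≈ 1.3493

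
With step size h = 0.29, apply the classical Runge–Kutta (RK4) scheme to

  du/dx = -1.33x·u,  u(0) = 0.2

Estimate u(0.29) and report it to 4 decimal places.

0.1891

RK4: k1 = f(x_n, u_n); k2 = f(x_n + h/2, u_n + (h/2)·k1); k3 = f(x_n + h/2, u_n + (h/2)·k2); k4 = f(x_n + h, u_n + h·k3); u_{n+1} = u_n + (h/6)·(k1 + 2k2 + 2k3 + k4).
x=0.000000, u=0.200000:
  k1 = f(0.000000, 0.200000) = 0.000000
  k2 = f(0.145000, 0.200000) = -0.038570
  k3 = f(0.145000, 0.194407) = -0.037491
  k4 = f(0.290000, 0.189127) = -0.072946
  u ← 0.200000 + (0.29/6)·(k1 + 2k2 + 2k3 + k4) = 0.189122
u(0.29) ≈ 0.1891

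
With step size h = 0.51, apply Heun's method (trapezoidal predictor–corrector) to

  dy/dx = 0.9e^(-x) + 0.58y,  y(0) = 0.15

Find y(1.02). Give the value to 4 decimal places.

Heun: k1 = f(x_n, y_n); k2 = f(x_n + h, y_n + h·k1); y_{n+1} = y_n + (h/2)·(k1 + k2).
x=0.000000, y=0.150000:
  k1 = f(0.000000, 0.150000) = 0.987000
  k2 = f(0.510000, 0.653370) = 0.919401
  y ← 0.150000 + (0.51/2)·(0.987000 + 0.919401) = 0.636132
x=0.510000, y=0.636132:
  k1 = f(0.510000, 0.636132) = 0.909403
  k2 = f(1.020000, 1.099928) = 0.962493
  y ← 0.636132 + (0.51/2)·(0.909403 + 0.962493) = 1.113466
y(1.02) ≈ 1.1135

1.1135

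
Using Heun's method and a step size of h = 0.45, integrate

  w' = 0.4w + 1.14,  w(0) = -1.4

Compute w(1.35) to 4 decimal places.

-0.3681

Heun: k1 = f(x_n, w_n); k2 = f(x_n + h, w_n + h·k1); w_{n+1} = w_n + (h/2)·(k1 + k2).
x=0.000000, w=-1.400000:
  k1 = f(0.000000, -1.400000) = 0.580000
  k2 = f(0.450000, -1.139000) = 0.684400
  w ← -1.400000 + (0.45/2)·(0.580000 + 0.684400) = -1.115510
x=0.450000, w=-1.115510:
  k1 = f(0.450000, -1.115510) = 0.693796
  k2 = f(0.900000, -0.803302) = 0.818679
  w ← -1.115510 + (0.45/2)·(0.693796 + 0.818679) = -0.775203
x=0.900000, w=-0.775203:
  k1 = f(0.900000, -0.775203) = 0.829919
  k2 = f(1.350000, -0.401740) = 0.979304
  w ← -0.775203 + (0.45/2)·(0.829919 + 0.979304) = -0.368128
w(1.35) ≈ -0.3681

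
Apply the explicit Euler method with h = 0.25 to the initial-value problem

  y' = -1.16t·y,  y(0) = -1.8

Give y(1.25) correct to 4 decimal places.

Euler: y_{n+1} = y_n + h·f(t_n, y_n).
t=0.000000, y=-1.800000: f=0.000000 → y ← -1.800000 + 0.25·0.000000 = -1.800000
t=0.250000, y=-1.800000: f=0.522000 → y ← -1.800000 + 0.25·0.522000 = -1.669500
t=0.500000, y=-1.669500: f=0.968310 → y ← -1.669500 + 0.25·0.968310 = -1.427423
t=0.750000, y=-1.427423: f=1.241858 → y ← -1.427423 + 0.25·1.241858 = -1.116958
t=1.000000, y=-1.116958: f=1.295671 → y ← -1.116958 + 0.25·1.295671 = -0.793040
y(1.25) ≈ -0.7930

-0.7930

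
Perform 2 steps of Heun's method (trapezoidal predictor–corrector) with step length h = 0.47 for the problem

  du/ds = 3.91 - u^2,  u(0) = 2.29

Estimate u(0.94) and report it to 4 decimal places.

2.2084

Heun: k1 = f(s_n, u_n); k2 = f(s_n + h, u_n + h·k1); u_{n+1} = u_n + (h/2)·(k1 + k2).
s=0.000000, u=2.290000:
  k1 = f(0.000000, 2.290000) = -1.334100
  k2 = f(0.470000, 1.662973) = 1.144521
  u ← 2.290000 + (0.47/2)·(-1.334100 + 1.144521) = 2.245449
s=0.470000, u=2.245449:
  k1 = f(0.470000, 2.245449) = -1.132041
  k2 = f(0.940000, 1.713390) = 0.974296
  u ← 2.245449 + (0.47/2)·(-1.132041 + 0.974296) = 2.208379
u(0.94) ≈ 2.2084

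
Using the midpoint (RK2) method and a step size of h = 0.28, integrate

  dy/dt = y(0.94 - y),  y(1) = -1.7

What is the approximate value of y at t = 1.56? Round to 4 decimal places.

Midpoint: k1 = f(t_n, y_n); k2 = f(t_n + h/2, y_n + (h/2)·k1); y_{n+1} = y_n + h·k2.
t=1.000000, y=-1.700000:
  k1 = f(1.000000, -1.700000) = -4.488000
  k2 = f(1.140000, -2.328320) = -7.609695
  y ← -1.700000 + 0.28·(-7.609695) = -3.830715
t=1.280000, y=-3.830715:
  k1 = f(1.280000, -3.830715) = -18.275246
  k2 = f(1.420000, -6.389249) = -46.828396
  y ← -3.830715 + 0.28·(-46.828396) = -16.942665
y(1.56) ≈ -16.9427

-16.9427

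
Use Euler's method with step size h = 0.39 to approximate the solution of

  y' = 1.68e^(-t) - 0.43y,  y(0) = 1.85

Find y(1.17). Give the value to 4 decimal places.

Euler: y_{n+1} = y_n + h·f(t_n, y_n).
t=0.000000, y=1.850000: f=0.884500 → y ← 1.850000 + 0.39·0.884500 = 2.194955
t=0.390000, y=2.194955: f=0.193625 → y ← 2.194955 + 0.39·0.193625 = 2.270469
t=0.780000, y=2.270469: f=-0.206179 → y ← 2.270469 + 0.39·(-0.206179) = 2.190059
y(1.17) ≈ 2.1901

2.1901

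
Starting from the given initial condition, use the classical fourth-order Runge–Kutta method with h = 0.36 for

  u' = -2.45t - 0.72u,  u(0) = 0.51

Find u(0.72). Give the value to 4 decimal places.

-0.2345

RK4: k1 = f(t_n, u_n); k2 = f(t_n + h/2, u_n + (h/2)·k1); k3 = f(t_n + h/2, u_n + (h/2)·k2); k4 = f(t_n + h, u_n + h·k3); u_{n+1} = u_n + (h/6)·(k1 + 2k2 + 2k3 + k4).
t=0.000000, u=0.510000:
  k1 = f(0.000000, 0.510000) = -0.367200
  k2 = f(0.180000, 0.443904) = -0.760611
  k3 = f(0.180000, 0.373090) = -0.709625
  k4 = f(0.360000, 0.254535) = -1.065265
  u ← 0.510000 + (0.36/6)·(k1 + 2k2 + 2k3 + k4) = 0.247624
t=0.360000, u=0.247624:
  k1 = f(0.360000, 0.247624) = -1.060289
  k2 = f(0.540000, 0.056772) = -1.363876
  k3 = f(0.540000, 0.002126) = -1.324531
  k4 = f(0.720000, -0.229207) = -1.598971
  u ← 0.247624 + (0.36/6)·(k1 + 2k2 + 2k3 + k4) = -0.234541
u(0.72) ≈ -0.2345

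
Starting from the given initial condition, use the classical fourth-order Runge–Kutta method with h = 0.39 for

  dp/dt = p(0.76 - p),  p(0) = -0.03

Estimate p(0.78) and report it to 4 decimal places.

RK4: k1 = f(t_n, p_n); k2 = f(t_n + h/2, p_n + (h/2)·k1); k3 = f(t_n + h/2, p_n + (h/2)·k2); k4 = f(t_n + h, p_n + h·k3); p_{n+1} = p_n + (h/6)·(k1 + 2k2 + 2k3 + k4).
t=0.000000, p=-0.030000:
  k1 = f(0.000000, -0.030000) = -0.023700
  k2 = f(0.195000, -0.034621) = -0.027511
  k3 = f(0.195000, -0.035365) = -0.028128
  k4 = f(0.390000, -0.040970) = -0.032816
  p ← -0.030000 + (0.39/6)·(k1 + 2k2 + 2k3 + k4) = -0.040907
t=0.390000, p=-0.040907:
  k1 = f(0.390000, -0.040907) = -0.032762
  k2 = f(0.585000, -0.047295) = -0.038181
  k3 = f(0.585000, -0.048352) = -0.039085
  k4 = f(0.780000, -0.056150) = -0.045827
  p ← -0.040907 + (0.39/6)·(k1 + 2k2 + 2k3 + k4) = -0.056059
p(0.78) ≈ -0.0561

-0.0561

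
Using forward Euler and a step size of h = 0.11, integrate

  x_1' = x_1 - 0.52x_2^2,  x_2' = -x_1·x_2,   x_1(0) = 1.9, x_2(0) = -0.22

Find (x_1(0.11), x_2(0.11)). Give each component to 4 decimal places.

2.1062, -0.1740

Euler on (x_1,x_2): x_1_{n+1} = x_1_n + h·x_1', x_2_{n+1} = x_2_n + h·x_2'.
0.000000: (1.900000, -0.220000); f=(1.874832, 0.418000) → (2.106232, -0.174020)
(x_1(0.11), x_2(0.11)) ≈ (2.1062, -0.1740)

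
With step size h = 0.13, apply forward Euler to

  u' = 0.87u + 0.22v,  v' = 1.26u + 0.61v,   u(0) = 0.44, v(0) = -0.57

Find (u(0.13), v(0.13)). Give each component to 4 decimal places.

0.4735, -0.5431

Euler on (u,v): u_{n+1} = u_n + h·u', v_{n+1} = v_n + h·v'.
0.000000: (0.440000, -0.570000); f=(0.257400, 0.206700) → (0.473462, -0.543129)
(u(0.13), v(0.13)) ≈ (0.4735, -0.5431)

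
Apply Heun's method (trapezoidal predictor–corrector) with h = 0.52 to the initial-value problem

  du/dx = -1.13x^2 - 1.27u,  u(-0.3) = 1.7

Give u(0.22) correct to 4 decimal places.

Heun: k1 = f(x_n, u_n); k2 = f(x_n + h, u_n + h·k1); u_{n+1} = u_n + (h/2)·(k1 + k2).
x=-0.300000, u=1.700000:
  k1 = f(-0.300000, 1.700000) = -2.260700
  k2 = f(0.220000, 0.524436) = -0.720726
  u ← 1.700000 + (0.52/2)·(-2.260700 + (-0.720726)) = 0.924829
u(0.22) ≈ 0.9248

0.9248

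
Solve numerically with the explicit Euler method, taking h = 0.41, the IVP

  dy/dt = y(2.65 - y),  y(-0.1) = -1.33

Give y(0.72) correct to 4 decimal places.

-12.3267

Euler: y_{n+1} = y_n + h·f(t_n, y_n).
t=-0.100000, y=-1.330000: f=-5.293400 → y ← -1.330000 + 0.41·(-5.293400) = -3.500294
t=0.310000, y=-3.500294: f=-21.527837 → y ← -3.500294 + 0.41·(-21.527837) = -12.326707
y(0.72) ≈ -12.3267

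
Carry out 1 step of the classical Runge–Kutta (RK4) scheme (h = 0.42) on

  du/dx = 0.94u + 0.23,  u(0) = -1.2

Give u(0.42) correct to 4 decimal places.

-1.6624

RK4: k1 = f(x_n, u_n); k2 = f(x_n + h/2, u_n + (h/2)·k1); k3 = f(x_n + h/2, u_n + (h/2)·k2); k4 = f(x_n + h, u_n + h·k3); u_{n+1} = u_n + (h/6)·(k1 + 2k2 + 2k3 + k4).
x=0.000000, u=-1.200000:
  k1 = f(0.000000, -1.200000) = -0.898000
  k2 = f(0.210000, -1.388580) = -1.075265
  k3 = f(0.210000, -1.425806) = -1.110257
  k4 = f(0.420000, -1.666308) = -1.336330
  u ← -1.200000 + (0.42/6)·(k1 + 2k2 + 2k3 + k4) = -1.662376
u(0.42) ≈ -1.6624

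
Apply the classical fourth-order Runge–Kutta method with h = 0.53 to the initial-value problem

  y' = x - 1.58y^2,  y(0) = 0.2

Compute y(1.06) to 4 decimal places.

RK4: k1 = f(x_n, y_n); k2 = f(x_n + h/2, y_n + (h/2)·k1); k3 = f(x_n + h/2, y_n + (h/2)·k2); k4 = f(x_n + h, y_n + h·k3); y_{n+1} = y_n + (h/6)·(k1 + 2k2 + 2k3 + k4).
x=0.000000, y=0.200000:
  k1 = f(0.000000, 0.200000) = -0.063200
  k2 = f(0.265000, 0.183252) = 0.211942
  k3 = f(0.265000, 0.256165) = 0.161320
  k4 = f(0.530000, 0.285500) = 0.401214
  y ← 0.200000 + (0.53/6)·(k1 + 2k2 + 2k3 + k4) = 0.295801
x=0.530000, y=0.295801:
  k1 = f(0.530000, 0.295801) = 0.391753
  k2 = f(0.795000, 0.399615) = 0.542686
  k3 = f(0.795000, 0.439613) = 0.489650
  k4 = f(1.060000, 0.555316) = 0.572767
  y ← 0.295801 + (0.53/6)·(k1 + 2k2 + 2k3 + k4) = 0.563379
y(1.06) ≈ 0.5634

0.5634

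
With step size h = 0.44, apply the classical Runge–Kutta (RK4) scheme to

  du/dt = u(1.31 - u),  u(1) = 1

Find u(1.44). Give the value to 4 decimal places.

RK4: k1 = f(t_n, u_n); k2 = f(t_n + h/2, u_n + (h/2)·k1); k3 = f(t_n + h/2, u_n + (h/2)·k2); k4 = f(t_n + h, u_n + h·k3); u_{n+1} = u_n + (h/6)·(k1 + 2k2 + 2k3 + k4).
t=1.000000, u=1.000000:
  k1 = f(1.000000, 1.000000) = 0.310000
  k2 = f(1.220000, 1.068200) = 0.258291
  k3 = f(1.220000, 1.056824) = 0.267562
  k4 = f(1.440000, 1.117727) = 0.214908
  u ← 1.000000 + (0.44/6)·(k1 + 2k2 + 2k3 + k4) = 1.115618
u(1.44) ≈ 1.1156

1.1156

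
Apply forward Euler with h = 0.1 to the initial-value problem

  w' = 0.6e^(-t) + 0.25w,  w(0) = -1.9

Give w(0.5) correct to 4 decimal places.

-1.8876

Euler: w_{n+1} = w_n + h·f(t_n, w_n).
t=0.000000, w=-1.900000: f=0.125000 → w ← -1.900000 + 0.1·0.125000 = -1.887500
t=0.100000, w=-1.887500: f=0.071027 → w ← -1.887500 + 0.1·0.071027 = -1.880397
t=0.200000, w=-1.880397: f=0.021139 → w ← -1.880397 + 0.1·0.021139 = -1.878283
t=0.300000, w=-1.878283: f=-0.025080 → w ← -1.878283 + 0.1·(-0.025080) = -1.880791
t=0.400000, w=-1.880791: f=-0.068006 → w ← -1.880791 + 0.1·(-0.068006) = -1.887592
w(0.5) ≈ -1.8876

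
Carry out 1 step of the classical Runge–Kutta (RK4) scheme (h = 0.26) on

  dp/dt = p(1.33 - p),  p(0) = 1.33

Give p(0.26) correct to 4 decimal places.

1.3300

RK4: k1 = f(t_n, p_n); k2 = f(t_n + h/2, p_n + (h/2)·k1); k3 = f(t_n + h/2, p_n + (h/2)·k2); k4 = f(t_n + h, p_n + h·k3); p_{n+1} = p_n + (h/6)·(k1 + 2k2 + 2k3 + k4).
t=0.000000, p=1.330000:
  k1 = f(0.000000, 1.330000) = 0.000000
  k2 = f(0.130000, 1.330000) = 0.000000
  k3 = f(0.130000, 1.330000) = 0.000000
  k4 = f(0.260000, 1.330000) = 0.000000
  p ← 1.330000 + (0.26/6)·(k1 + 2k2 + 2k3 + k4) = 1.330000
p(0.26) ≈ 1.3300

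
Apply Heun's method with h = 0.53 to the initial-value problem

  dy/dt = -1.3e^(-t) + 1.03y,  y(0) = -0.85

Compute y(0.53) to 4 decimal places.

-2.1760

Heun: k1 = f(t_n, y_n); k2 = f(t_n + h, y_n + h·k1); y_{n+1} = y_n + (h/2)·(k1 + k2).
t=0.000000, y=-0.850000:
  k1 = f(0.000000, -0.850000) = -2.175500
  k2 = f(0.530000, -2.003015) = -2.828292
  y ← -0.850000 + (0.53/2)·(-2.175500 + (-2.828292)) = -2.176005
y(0.53) ≈ -2.1760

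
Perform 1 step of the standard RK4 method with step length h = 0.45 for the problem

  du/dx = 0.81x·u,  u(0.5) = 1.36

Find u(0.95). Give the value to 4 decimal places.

1.7713

RK4: k1 = f(x_n, u_n); k2 = f(x_n + h/2, u_n + (h/2)·k1); k3 = f(x_n + h/2, u_n + (h/2)·k2); k4 = f(x_n + h, u_n + h·k3); u_{n+1} = u_n + (h/6)·(k1 + 2k2 + 2k3 + k4).
x=0.500000, u=1.360000:
  k1 = f(0.500000, 1.360000) = 0.550800
  k2 = f(0.725000, 1.483930) = 0.871438
  k3 = f(0.725000, 1.556074) = 0.913804
  k4 = f(0.950000, 1.771212) = 1.362948
  u ← 1.360000 + (0.45/6)·(k1 + 2k2 + 2k3 + k4) = 1.771317
u(0.95) ≈ 1.7713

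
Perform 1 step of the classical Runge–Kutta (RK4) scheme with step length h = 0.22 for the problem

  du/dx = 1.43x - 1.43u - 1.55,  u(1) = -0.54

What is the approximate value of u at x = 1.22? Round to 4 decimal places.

RK4: k1 = f(x_n, u_n); k2 = f(x_n + h/2, u_n + (h/2)·k1); k3 = f(x_n + h/2, u_n + (h/2)·k2); k4 = f(x_n + h, u_n + h·k3); u_{n+1} = u_n + (h/6)·(k1 + 2k2 + 2k3 + k4).
x=1.000000, u=-0.540000:
  k1 = f(1.000000, -0.540000) = 0.652200
  k2 = f(1.110000, -0.468258) = 0.706909
  k3 = f(1.110000, -0.462240) = 0.698303
  k4 = f(1.220000, -0.386373) = 0.747114
  u ← -0.540000 + (0.22/6)·(k1 + 2k2 + 2k3 + k4) = -0.385643
u(1.22) ≈ -0.3856

-0.3856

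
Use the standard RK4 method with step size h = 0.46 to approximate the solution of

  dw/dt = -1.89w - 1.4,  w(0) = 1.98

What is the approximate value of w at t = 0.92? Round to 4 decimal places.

RK4: k1 = f(t_n, w_n); k2 = f(t_n + h/2, w_n + (h/2)·k1); k3 = f(t_n + h/2, w_n + (h/2)·k2); k4 = f(t_n + h, w_n + h·k3); w_{n+1} = w_n + (h/6)·(k1 + 2k2 + 2k3 + k4).
t=0.000000, w=1.980000:
  k1 = f(0.000000, 1.980000) = -5.142200
  k2 = f(0.230000, 0.797294) = -2.906886
  k3 = f(0.230000, 1.311416) = -3.878577
  k4 = f(0.460000, 0.195855) = -1.770165
  w ← 1.980000 + (0.46/6)·(k1 + 2k2 + 2k3 + k4) = 0.409614
t=0.460000, w=0.409614:
  k1 = f(0.460000, 0.409614) = -2.174171
  k2 = f(0.690000, -0.090445) = -1.229059
  k3 = f(0.690000, 0.126931) = -1.639899
  k4 = f(0.920000, -0.344739) = -0.748443
  w ← 0.409614 + (0.46/6)·(k1 + 2k2 + 2k3 + k4) = -0.254360
w(0.92) ≈ -0.2544

-0.2544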